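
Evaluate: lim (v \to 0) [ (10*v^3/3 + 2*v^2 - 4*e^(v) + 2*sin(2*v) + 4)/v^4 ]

-1/6

Substitution gives 0/0 (the numerator vanishes to order 4).
Expand each term to order v^4: the coefficient of v^4 in -4·e^(v) is -1/6 and in 2·sin(2v) is 0.
Lower-order terms cancel with the polynomial part, so the numerator is (-1/6)·v^4 + o(v^4), and the limit is (-1/6)/(1) = -1/6.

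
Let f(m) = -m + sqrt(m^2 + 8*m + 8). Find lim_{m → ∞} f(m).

An ∞ − ∞ form. Rationalising with the conjugate, the difference becomes (8m + 8) / (√(m^2 + 8*m + 8) + m).
For large m the denominator behaves like 2·m, so the quotient tends to 8/2 = 4.

4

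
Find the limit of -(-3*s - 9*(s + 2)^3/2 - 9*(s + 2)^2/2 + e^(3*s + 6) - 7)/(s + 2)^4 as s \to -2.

Direct substitution gives 0/0.
Apply L'Hôpital: lim (-9*s - 27*(s + 2)^2/2 + 3*e^(3*s + 6) - 21)/(-4*(s + 2)^3), still 0/0.
Apply L'Hôpital: lim (-27*s + 9*e^(3*s + 6) - 63)/(-12*(s + 2)^2), still 0/0.
Apply L'Hôpital: lim (27*e^(3*s + 6) - 27)/(-24*s - 48), still 0/0.
After 4 applications of L'Hôpital's rule the quotient is (81*e^(3*s + 6))/(-24); substituting s = -2 gives -27/8.

-27/8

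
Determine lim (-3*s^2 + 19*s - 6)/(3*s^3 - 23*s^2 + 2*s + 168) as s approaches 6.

-17/50

Since s = 6 makes numerator and denominator zero, (s - 6) divides both.
Cancelling it gives (1 - 3*s)/(3*s^2 - 5*s - 28); now plug in s = 6 to get -17/50.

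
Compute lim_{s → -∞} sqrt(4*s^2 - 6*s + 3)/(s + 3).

For large |s|, √(4*s^2 - 6*s + 3) ≈ √4·|s| and the denominator ≈ s.
Since s → −∞, |s| = −s, giving −√4/(1) = -2.

-2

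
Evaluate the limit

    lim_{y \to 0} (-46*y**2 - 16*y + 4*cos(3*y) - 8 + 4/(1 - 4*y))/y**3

256

Substitution gives 0/0 (the numerator vanishes to order 3).
Expand each term to order y^3: the coefficient of y^3 in 4·1/(1 - 4y) is 256 and in 4·cos(3y) is 0.
Lower-order terms cancel with the polynomial part, so the numerator is (256)·y^3 + o(y^3), and the limit is (256)/(1) = 256.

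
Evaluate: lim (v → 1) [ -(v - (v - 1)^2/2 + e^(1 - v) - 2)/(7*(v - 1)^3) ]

Direct substitution gives 0/0.
Apply L'Hôpital: lim (-v - e^(1 - v) + 2)/(-21*(v - 1)^2), still 0/0.
Apply L'Hôpital: lim (e^(1 - v) - 1)/(42 - 42*v), still 0/0.
After 3 applications of L'Hôpital's rule the quotient is (-e^(1 - v))/(-42); substituting v = 1 gives 1/42.

1/42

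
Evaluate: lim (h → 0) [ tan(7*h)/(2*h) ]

Substitution gives 0/0.
Since tan(u)/u → 1 as u → 0, tan(7h)/(7h) → 1 and the limit is 7/2.

7/2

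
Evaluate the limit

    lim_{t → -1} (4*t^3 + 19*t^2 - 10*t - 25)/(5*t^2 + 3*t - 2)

36/7

Direct substitution gives 0/0, so factor. Both numerator and denominator have (t + 1) as a factor.
After cancelling, the expression reduces to (4*t^2 + 15*t - 25)/(5*t - 2).
Substituting t = -1 gives 36/7.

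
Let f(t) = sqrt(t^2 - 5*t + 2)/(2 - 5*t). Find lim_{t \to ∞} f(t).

For large |t|, √(t^2 - 5*t + 2) ≈ √1·|t| and the denominator ≈ -5t.
Since t → +∞, |t| = t, giving √1/(-5) = -1/5.

-1/5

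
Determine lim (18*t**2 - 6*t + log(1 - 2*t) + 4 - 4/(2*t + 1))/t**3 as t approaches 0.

88/3

Substitution gives 0/0 (the numerator vanishes to order 3).
Expand each term to order t^3: the coefficient of t^3 in ln(1 - 2t) is -8/3 and in -4·1/(1 + 2t) is 32.
Lower-order terms cancel with the polynomial part, so the numerator is (88/3)·t^3 + o(t^3), and the limit is (88/3)/(1) = 88/3.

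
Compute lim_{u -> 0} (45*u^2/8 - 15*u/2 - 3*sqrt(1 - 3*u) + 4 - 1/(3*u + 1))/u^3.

Substitution gives 0/0 (the numerator vanishes to order 3).
Expand each term to order u^3: the coefficient of u^3 in −1/(1 + 3u) is 27 and in -3·√(1 - 3u) is 81/16.
Lower-order terms cancel with the polynomial part, so the numerator is (513/16)·u^3 + o(u^3), and the limit is (513/16)/(1) = 513/16.

513/16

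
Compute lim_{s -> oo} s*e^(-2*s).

Write as s^1/e^{2s}, an ∞/∞ form.
Exponential growth dominates any polynomial, so repeated L'Hôpital (or the standard result) gives 0.

0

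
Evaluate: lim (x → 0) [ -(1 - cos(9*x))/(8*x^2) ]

-81/16

Substitution gives 0/0.
Use (1 − cos u)/u² → 1/2 with u = 9x: the limit is 9²/(2·(-8)) = -81/16.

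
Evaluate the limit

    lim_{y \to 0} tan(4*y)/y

Substitution gives 0/0.
Since tan(u)/u → 1 as u → 0, tan(4y)/(4y) → 1 and the limit is 4.

4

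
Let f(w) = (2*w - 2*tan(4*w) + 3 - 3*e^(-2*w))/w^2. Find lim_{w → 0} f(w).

-6

Substitution gives 0/0; apply L'Hôpital's rule 2 times.
After differentiating numerator and denominator 2 times the quotient is (-64*tan(4*w)/cos(4*w)^2 - 12*e^(-2*w))/(2); at w = 0 this is -6.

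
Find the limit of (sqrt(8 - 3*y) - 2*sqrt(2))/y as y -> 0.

A 0/0 form; rationalise with √(8 - 3y) + √8. This collapses the numerator to -3y, leaving -3/(√(8 - 3y) + √8) → -3/(2√8) = -3*√(2)/8.

-3*√(2)/8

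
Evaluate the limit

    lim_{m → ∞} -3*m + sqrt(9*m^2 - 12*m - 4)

This has the form ∞ − ∞. Multiply and divide by the conjugate √(9*m^2 - 12*m - 4) + 3m.
That gives (-12m - 4) / (√(9*m^2 - 12*m - 4) + 3m).
Divide numerator and denominator by m: the limit is -12/(2·3) = -2.

-2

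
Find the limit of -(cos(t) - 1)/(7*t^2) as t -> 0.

Direct substitution gives 0/0.
Apply L'Hôpital: lim (-sin(t))/(-14*t), still 0/0.
After 2 applications of L'Hôpital's rule the quotient is (-cos(t))/(-14); substituting t = 0 gives 1/14.

1/14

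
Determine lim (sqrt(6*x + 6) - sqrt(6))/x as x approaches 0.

√(6)/2

Substitution gives 0/0. Multiply numerator and denominator by the conjugate √(6 + 6x) + √6.
The numerator becomes (6 + 6x) − 6 = 6x, so the expression simplifies to 6/(√(6 + 6x) + √6).
Letting x → 0 gives 6/(2√6) = √(6)/2.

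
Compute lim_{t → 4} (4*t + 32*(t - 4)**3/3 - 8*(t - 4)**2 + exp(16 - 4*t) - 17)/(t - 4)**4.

Direct substitution gives 0/0.
Apply L'Hôpital: lim (-16*t + 32*(t - 4)^2 - 4*e^(16 - 4*t) + 68)/(4*(t - 4)^3), still 0/0.
Apply L'Hôpital: lim (64*t + 16*e^(16 - 4*t) - 272)/(12*(t - 4)^2), still 0/0.
Apply L'Hôpital: lim (64 - 64*e^(16 - 4*t))/(24*t - 96), still 0/0.
After 4 applications of L'Hôpital's rule the quotient is (256*e^(16 - 4*t))/(24); substituting t = 4 gives 32/3.

32/3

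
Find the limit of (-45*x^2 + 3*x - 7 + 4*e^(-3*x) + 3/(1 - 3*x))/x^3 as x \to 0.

Substitution gives 0/0; apply L'Hôpital's rule 3 times.
After differentiating numerator and denominator 3 times the quotient is (-108*e^(-3*x) + 486/(3*x - 1)^4)/(6); at x = 0 this is 63.

63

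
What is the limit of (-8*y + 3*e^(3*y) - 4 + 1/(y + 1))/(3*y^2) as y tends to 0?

29/6

Substitution gives 0/0 (the numerator vanishes to order 2).
Expand each term to order y^2: the coefficient of y^2 in 3·e^(3y) is 27/2 and in 1/(1 + y) is 1.
Lower-order terms cancel with the polynomial part, so the numerator is (29/2)·y^2 + o(y^2), and the limit is (29/2)/(3) = 29/6.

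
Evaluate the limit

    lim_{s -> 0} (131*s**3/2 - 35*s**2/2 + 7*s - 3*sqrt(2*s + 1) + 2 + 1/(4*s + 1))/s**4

2063/8

Substitution gives 0/0 (the numerator vanishes to order 4).
Expand each term to order s^4: the coefficient of s^4 in 1/(1 + 4s) is 256 and in -3·√(1 + 2s) is 15/8.
Lower-order terms cancel with the polynomial part, so the numerator is (2063/8)·s^4 + o(s^4), and the limit is (2063/8)/(1) = 2063/8.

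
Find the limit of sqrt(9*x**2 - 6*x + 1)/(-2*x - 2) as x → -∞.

3/2

For large |x|, √(9*x^2 - 6*x + 1) ≈ √9·|x| and the denominator ≈ -2x.
Since x → −∞, |x| = −x, giving −√9/(-2) = 3/2.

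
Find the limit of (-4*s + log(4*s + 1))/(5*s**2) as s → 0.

-8/5

Direct substitution gives 0/0.
Apply L'Hôpital: lim (-4 + 4/(4*s + 1))/(10*s), still 0/0.
After 2 applications of L'Hôpital's rule the quotient is (-16/(4*s + 1)^2)/(10); substituting s = 0 gives -8/5.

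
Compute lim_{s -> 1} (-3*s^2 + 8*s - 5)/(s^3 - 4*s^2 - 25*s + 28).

Since s = 1 makes numerator and denominator zero, (s - 1) divides both.
Cancelling it gives (5 - 3*s)/(s^2 - 3*s - 28); now plug in s = 1 to get -1/15.

-1/15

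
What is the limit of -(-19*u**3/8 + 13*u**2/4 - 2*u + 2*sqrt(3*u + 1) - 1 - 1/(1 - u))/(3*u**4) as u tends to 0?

Substitution gives 0/0 (the numerator vanishes to order 4).
Expand each term to order u^4: the coefficient of u^4 in 2·√(1 + 3u) is -405/64 and in −1/(1 - u) is -1.
Lower-order terms cancel with the polynomial part, so the numerator is (-469/64)·u^4 + o(u^4), and the limit is (-469/64)/(-3) = 469/192.

469/192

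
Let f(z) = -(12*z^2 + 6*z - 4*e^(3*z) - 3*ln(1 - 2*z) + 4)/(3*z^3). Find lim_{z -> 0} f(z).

10/3

Substitution gives 0/0 (the numerator vanishes to order 3).
Expand each term to order z^3: the coefficient of z^3 in -3·ln(1 - 2z) is 8 and in -4·e^(3z) is -18.
Lower-order terms cancel with the polynomial part, so the numerator is (-10)·z^3 + o(z^3), and the limit is (-10)/(-3) = 10/3.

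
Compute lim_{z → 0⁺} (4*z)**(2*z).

1

Base → 0⁺ and exponent → 0⁺: a 0^0 form.
Take logs: 2z·ln(4z). This is 0·(−∞); rewriting as ln(4z)/(1/(2z)) and applying L'Hôpital gives 0.
Hence the limit is e^0 = 1.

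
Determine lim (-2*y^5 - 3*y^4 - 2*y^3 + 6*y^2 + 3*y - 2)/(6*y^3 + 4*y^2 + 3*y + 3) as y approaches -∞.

-∞

The numerator has higher degree (5 > 3); the quotient behaves like (-2/(6))·y^2 for large |y|.
As y → −∞ this diverges to -∞.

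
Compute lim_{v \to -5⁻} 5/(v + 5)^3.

As v → -5⁻, (v + 5) → 0⁻, so (v + 5)^3 → 0⁻ and 5/(v + 5)^3 → -∞.

-∞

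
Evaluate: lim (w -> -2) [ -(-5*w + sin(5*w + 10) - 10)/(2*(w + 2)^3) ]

125/12

Direct substitution gives 0/0.
Apply L'Hôpital: lim (5*cos(5*w + 10) - 5)/(-6*(w + 2)^2), still 0/0.
Apply L'Hôpital: lim (-25*sin(5*w + 10))/(-12*w - 24), still 0/0.
After 3 applications of L'Hôpital's rule the quotient is (-125*cos(5*w + 10))/(-12); substituting w = -2 gives 125/12.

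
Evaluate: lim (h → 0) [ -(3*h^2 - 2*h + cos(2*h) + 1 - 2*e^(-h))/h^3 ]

Substitution gives 0/0 (the numerator vanishes to order 3).
Expand each term to order h^3: the coefficient of h^3 in -2·e^(-h) is 1/3 and in cos(2h) is 0.
Lower-order terms cancel with the polynomial part, so the numerator is (1/3)·h^3 + o(h^3), and the limit is (1/3)/(-1) = -1/3.

-1/3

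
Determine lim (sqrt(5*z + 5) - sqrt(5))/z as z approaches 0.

Substitution gives 0/0. Multiply numerator and denominator by the conjugate √(5 + 5z) + √5.
The numerator becomes (5 + 5z) − 5 = 5z, so the expression simplifies to 5/(√(5 + 5z) + √5).
Letting z → 0 gives 5/(2√5) = √(5)/2.

√(5)/2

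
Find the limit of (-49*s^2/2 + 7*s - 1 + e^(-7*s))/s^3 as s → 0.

-343/6

Direct substitution gives 0/0.
Apply L'Hôpital: lim (-49*s + 7 - 7*e^(-7*s))/(3*s^2), still 0/0.
Apply L'Hôpital: lim (-49 + 49*e^(-7*s))/(6*s), still 0/0.
After 3 applications of L'Hôpital's rule the quotient is (-343*e^(-7*s))/(6); substituting s = 0 gives -343/6.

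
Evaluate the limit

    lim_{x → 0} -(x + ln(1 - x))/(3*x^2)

Direct substitution gives 0/0.
Apply L'Hôpital: lim (1 - 1/(1 - x))/(-6*x), still 0/0.
After 2 applications of L'Hôpital's rule the quotient is (-1/(1 - x)^2)/(-6); substituting x = 0 gives 1/6.

1/6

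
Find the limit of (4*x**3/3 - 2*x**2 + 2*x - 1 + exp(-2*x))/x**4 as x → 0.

Direct substitution gives 0/0.
Apply L'Hôpital: lim (4*x^2 - 4*x + 2 - 2*e^(-2*x))/(4*x^3), still 0/0.
Apply L'Hôpital: lim (8*x - 4 + 4*e^(-2*x))/(12*x^2), still 0/0.
Apply L'Hôpital: lim (8 - 8*e^(-2*x))/(24*x), still 0/0.
After 4 applications of L'Hôpital's rule the quotient is (16*e^(-2*x))/(24); substituting x = 0 gives 2/3.

2/3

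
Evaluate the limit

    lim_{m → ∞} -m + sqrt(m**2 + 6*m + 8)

This has the form ∞ − ∞. Multiply and divide by the conjugate √(m^2 + 6*m + 8) + m.
That gives (6m + 8) / (√(m^2 + 6*m + 8) + m).
Divide numerator and denominator by m: the limit is 6/(2·1) = 3.

3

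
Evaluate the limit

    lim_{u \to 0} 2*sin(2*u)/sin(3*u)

4/3

Substitution gives 0/0.
Divide numerator and denominator by u: sin(2u)/u → 2 and sin(3u)/u → 3, so the limit is 2·2/3 = 4/3.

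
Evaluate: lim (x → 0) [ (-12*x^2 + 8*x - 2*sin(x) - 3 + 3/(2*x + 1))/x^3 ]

-71/3

Substitution gives 0/0 (the numerator vanishes to order 3).
Expand each term to order x^3: the coefficient of x^3 in -2·sin(x) is 1/3 and in 3·1/(1 + 2x) is -24.
Lower-order terms cancel with the polynomial part, so the numerator is (-71/3)·x^3 + o(x^3), and the limit is (-71/3)/(1) = -71/3.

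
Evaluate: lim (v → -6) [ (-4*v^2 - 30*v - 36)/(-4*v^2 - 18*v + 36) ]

3/5

Direct substitution gives 0/0, so factor. Both numerator and denominator have (v + 6) as a factor.
After cancelling, the expression reduces to (-4*v - 6)/(6 - 4*v).
Substituting v = -6 gives 3/5.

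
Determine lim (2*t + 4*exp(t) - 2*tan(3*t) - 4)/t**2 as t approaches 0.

2

Substitution gives 0/0; apply L'Hôpital's rule 2 times.
After differentiating numerator and denominator 2 times the quotient is (4*e^(t) - 36*sin(3*t)/cos(3*t)^3)/(2); at t = 0 this is 2.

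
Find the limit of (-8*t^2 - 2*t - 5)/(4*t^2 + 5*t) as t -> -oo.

Numerator and denominator both have degree 2.
Dividing every term by t^2, all lower-order terms vanish and the limit is the ratio of leading coefficients, -8/(4) = -2.

-2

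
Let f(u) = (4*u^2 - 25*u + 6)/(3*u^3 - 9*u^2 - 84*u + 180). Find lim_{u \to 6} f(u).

Direct substitution gives 0/0, so factor. Both numerator and denominator have (u - 6) as a factor.
After cancelling, the expression reduces to (4*u - 1)/(3*u^2 + 9*u - 30).
Substituting u = 6 gives 23/132.

23/132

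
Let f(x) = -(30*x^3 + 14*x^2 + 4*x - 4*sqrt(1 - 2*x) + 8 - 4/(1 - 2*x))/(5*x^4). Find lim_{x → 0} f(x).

123/10

Substitution gives 0/0 (the numerator vanishes to order 4).
Expand each term to order x^4: the coefficient of x^4 in -4·√(1 - 2x) is 5/2 and in -4·1/(1 - 2x) is -64.
Lower-order terms cancel with the polynomial part, so the numerator is (-123/2)·x^4 + o(x^4), and the limit is (-123/2)/(-5) = 123/10.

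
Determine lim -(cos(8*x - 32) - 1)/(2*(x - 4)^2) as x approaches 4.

16

Direct substitution gives 0/0.
Apply L'Hôpital: lim (-8*sin(8*x - 32))/(16 - 4*x), still 0/0.
After 2 applications of L'Hôpital's rule the quotient is (-64*cos(8*x - 32))/(-4); substituting x = 4 gives 16.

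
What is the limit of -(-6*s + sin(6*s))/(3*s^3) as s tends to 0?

Direct substitution gives 0/0.
Apply L'Hôpital: lim (6*cos(6*s) - 6)/(-9*s^2), still 0/0.
Apply L'Hôpital: lim (-36*sin(6*s))/(-18*s), still 0/0.
After 3 applications of L'Hôpital's rule the quotient is (-216*cos(6*s))/(-18); substituting s = 0 gives 12.

12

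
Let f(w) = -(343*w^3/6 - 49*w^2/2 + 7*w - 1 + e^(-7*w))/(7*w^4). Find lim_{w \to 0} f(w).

-343/24

Direct substitution gives 0/0.
Apply L'Hôpital: lim (343*w^2/2 - 49*w + 7 - 7*e^(-7*w))/(-28*w^3), still 0/0.
Apply L'Hôpital: lim (343*w - 49 + 49*e^(-7*w))/(-84*w^2), still 0/0.
Apply L'Hôpital: lim (343 - 343*e^(-7*w))/(-168*w), still 0/0.
After 4 applications of L'Hôpital's rule the quotient is (2401*e^(-7*w))/(-168); substituting w = 0 gives -343/24.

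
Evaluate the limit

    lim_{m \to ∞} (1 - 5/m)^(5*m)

e^(-25)

Write it as [(1 - 5/m)^m]^(5) · (1 - 5/m)^(0). The bracketed term tends to e^(-5) and the second factor to 1, so the limit is e^(-25).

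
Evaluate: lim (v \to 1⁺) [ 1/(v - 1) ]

As v → 1⁺, (v - 1) → 0⁺, so (v - 1)^1 → 0⁺ and 1/(v - 1)^1 → ∞.

∞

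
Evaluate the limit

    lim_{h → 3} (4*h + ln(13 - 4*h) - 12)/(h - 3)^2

-8

Direct substitution gives 0/0.
Apply L'Hôpital: lim (4 - 4/(13 - 4*h))/(2*h - 6), still 0/0.
After 2 applications of L'Hôpital's rule the quotient is (-16/(13 - 4*h)^2)/(2); substituting h = 3 gives -8.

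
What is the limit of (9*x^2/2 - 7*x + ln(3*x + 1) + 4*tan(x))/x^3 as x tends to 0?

Substitution gives 0/0; apply L'Hôpital's rule 3 times.
After differentiating numerator and denominator 3 times the quotient is (24*tan(x)^2/cos(x)^2 + 8/cos(x)^2 + 54/(3*x + 1)^3)/(6); at x = 0 this is 31/3.

31/3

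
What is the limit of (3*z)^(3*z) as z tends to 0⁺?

Base → 0⁺ and exponent → 0⁺: a 0^0 form.
Take logs: 3z·ln(3z). This is 0·(−∞); rewriting as ln(3z)/(1/(3z)) and applying L'Hôpital gives 0.
Hence the limit is e^0 = 1.

1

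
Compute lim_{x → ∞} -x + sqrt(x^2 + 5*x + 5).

This has the form ∞ − ∞. Multiply and divide by the conjugate √(x^2 + 5*x + 5) + x.
That gives (5x + 5) / (√(x^2 + 5*x + 5) + x).
Divide numerator and denominator by x: the limit is 5/(2·1) = 5/2.

5/2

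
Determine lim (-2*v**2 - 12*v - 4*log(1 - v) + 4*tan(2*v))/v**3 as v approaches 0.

12

Substitution gives 0/0 (the numerator vanishes to order 3).
Expand each term to order v^3: the coefficient of v^3 in 4·tan(2v) is 32/3 and in -4·ln(1 - v) is 4/3.
Lower-order terms cancel with the polynomial part, so the numerator is (12)·v^3 + o(v^3), and the limit is (12)/(1) = 12.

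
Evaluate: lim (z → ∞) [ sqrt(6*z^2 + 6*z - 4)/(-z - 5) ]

For large |z|, √(6*z^2 + 6*z - 4) ≈ √6·|z| and the denominator ≈ -z.
Since z → +∞, |z| = z, giving √6/(-1) = -√(6).

-√(6)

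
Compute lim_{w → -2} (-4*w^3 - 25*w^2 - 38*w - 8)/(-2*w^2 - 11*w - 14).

Direct substitution gives 0/0, so factor. Both numerator and denominator have (w + 2) as a factor.
After cancelling, the expression reduces to (-4*w^2 - 17*w - 4)/(-2*w - 7).
Substituting w = -2 gives -14/3.

-14/3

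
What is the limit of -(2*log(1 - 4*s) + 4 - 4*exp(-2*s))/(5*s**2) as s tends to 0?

24/5

Substitution gives 0/0; apply L'Hôpital's rule 2 times.
After differentiating numerator and denominator 2 times the quotient is (-16*e^(-2*s) - 32/(4*s - 1)^2)/(-10); at s = 0 this is 24/5.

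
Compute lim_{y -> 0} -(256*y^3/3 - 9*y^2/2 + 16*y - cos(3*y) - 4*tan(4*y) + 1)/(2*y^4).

Substitution gives 0/0; apply L'Hôpital's rule 4 times.
After differentiating numerator and denominator 4 times the quotient is (-81*cos(3*y) - 24576*tan(4*y)^5 - 40960*tan(4*y)^3 - 16384*tan(4*y))/(-48); at y = 0 this is 27/16.

27/16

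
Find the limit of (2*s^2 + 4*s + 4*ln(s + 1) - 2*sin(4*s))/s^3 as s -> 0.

68/3

Substitution gives 0/0; apply L'Hôpital's rule 3 times.
After differentiating numerator and denominator 3 times the quotient is (128*cos(4*s) + 8/(s + 1)^3)/(6); at s = 0 this is 68/3.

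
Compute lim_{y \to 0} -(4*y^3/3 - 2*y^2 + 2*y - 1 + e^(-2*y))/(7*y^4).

-2/21

Direct substitution gives 0/0.
Apply L'Hôpital: lim (4*y^2 - 4*y + 2 - 2*e^(-2*y))/(-28*y^3), still 0/0.
Apply L'Hôpital: lim (8*y - 4 + 4*e^(-2*y))/(-84*y^2), still 0/0.
Apply L'Hôpital: lim (8 - 8*e^(-2*y))/(-168*y), still 0/0.
After 4 applications of L'Hôpital's rule the quotient is (16*e^(-2*y))/(-168); substituting y = 0 gives -2/21.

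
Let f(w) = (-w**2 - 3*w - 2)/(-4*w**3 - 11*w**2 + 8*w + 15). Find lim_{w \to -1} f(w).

-1/18

Direct substitution gives 0/0, so factor. Both numerator and denominator have (w + 1) as a factor.
After cancelling, the expression reduces to (-w - 2)/(-4*w^2 - 7*w + 15).
Substituting w = -1 gives -1/18.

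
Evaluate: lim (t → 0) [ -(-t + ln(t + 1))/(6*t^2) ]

1/12

Direct substitution gives 0/0.
Apply L'Hôpital: lim (-1 + 1/(t + 1))/(-12*t), still 0/0.
After 2 applications of L'Hôpital's rule the quotient is (-1/(t + 1)^2)/(-12); substituting t = 0 gives 1/12.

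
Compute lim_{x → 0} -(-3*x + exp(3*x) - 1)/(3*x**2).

Direct substitution gives 0/0.
Apply L'Hôpital: lim (3*e^(3*x) - 3)/(-6*x), still 0/0.
After 2 applications of L'Hôpital's rule the quotient is (9*e^(3*x))/(-6); substituting x = 0 gives -3/2.

-3/2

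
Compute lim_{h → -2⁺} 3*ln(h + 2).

As h → -2⁺, h + 2 → 0⁺ and ln(h + 2) → −∞.
Multiplying by 3 gives -∞.

-∞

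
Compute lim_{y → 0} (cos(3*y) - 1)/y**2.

Direct substitution gives 0/0.
Apply L'Hôpital: lim (-3*sin(3*y))/(2*y), still 0/0.
After 2 applications of L'Hôpital's rule the quotient is (-9*cos(3*y))/(2); substituting y = 0 gives -9/2.

-9/2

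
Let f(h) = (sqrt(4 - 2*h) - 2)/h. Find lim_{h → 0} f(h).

A 0/0 form; rationalise with √(4 - 2h) + √4. This collapses the numerator to -2h, leaving -2/(√(4 - 2h) + √4) → -2/(2√4) = -1/2.

-1/2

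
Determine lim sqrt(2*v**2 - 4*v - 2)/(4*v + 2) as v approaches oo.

√(2)/4

For large |v|, √(2*v^2 - 4*v - 2) ≈ √2·|v| and the denominator ≈ 4v.
Since v → +∞, |v| = v, giving √2/(4) = √(2)/4.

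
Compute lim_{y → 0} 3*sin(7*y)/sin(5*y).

Substitution gives 0/0.
Divide numerator and denominator by y: sin(7y)/y → 7 and sin(5y)/y → 5, so the limit is 3·7/5 = 21/5.

21/5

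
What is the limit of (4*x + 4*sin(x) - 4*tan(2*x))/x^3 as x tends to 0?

-34/3

Substitution gives 0/0; apply L'Hôpital's rule 3 times.
After differentiating numerator and denominator 3 times the quotient is (-4*cos(x) - 192*tan(2*x)^4 - 256*tan(2*x)^2 - 64)/(6); at x = 0 this is -34/3.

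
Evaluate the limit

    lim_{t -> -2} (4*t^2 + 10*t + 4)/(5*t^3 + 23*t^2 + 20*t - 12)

Direct substitution gives 0/0, so factor. Both numerator and denominator have (t + 2) as a factor.
After cancelling, the expression reduces to (4*t + 2)/(5*t^2 + 13*t - 6).
Substituting t = -2 gives 1/2.

1/2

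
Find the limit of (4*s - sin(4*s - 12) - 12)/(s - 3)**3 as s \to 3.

Direct substitution gives 0/0.
Apply L'Hôpital: lim (4 - 4*cos(4*s - 12))/(3*(s - 3)^2), still 0/0.
Apply L'Hôpital: lim (16*sin(4*s - 12))/(6*s - 18), still 0/0.
After 3 applications of L'Hôpital's rule the quotient is (64*cos(4*s - 12))/(6); substituting s = 3 gives 32/3.

32/3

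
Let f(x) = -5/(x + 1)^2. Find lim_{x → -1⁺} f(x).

As x → -1⁺, (x + 1) → 0⁺, so (x + 1)^2 → 0⁺ and -5/(x + 1)^2 → -∞.

-∞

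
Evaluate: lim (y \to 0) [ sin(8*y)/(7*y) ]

8/7

Substitution gives 0/0.
Write it as (8/7)·sin(8y)/(8y); since sin(u)/u → 1, the limit is 8/7.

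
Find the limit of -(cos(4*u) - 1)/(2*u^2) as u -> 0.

4

Direct substitution gives 0/0.
Apply L'Hôpital: lim (-4*sin(4*u))/(-4*u), still 0/0.
After 2 applications of L'Hôpital's rule the quotient is (-16*cos(4*u))/(-4); substituting u = 0 gives 4.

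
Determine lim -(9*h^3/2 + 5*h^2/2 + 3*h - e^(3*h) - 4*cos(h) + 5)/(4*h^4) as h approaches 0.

Substitution gives 0/0; apply L'Hôpital's rule 4 times.
After differentiating numerator and denominator 4 times the quotient is (-81*e^(3*h) - 4*cos(h))/(-96); at h = 0 this is 85/96.

85/96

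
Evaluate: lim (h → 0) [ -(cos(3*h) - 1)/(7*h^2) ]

Direct substitution gives 0/0.
Apply L'Hôpital: lim (-3*sin(3*h))/(-14*h), still 0/0.
After 2 applications of L'Hôpital's rule the quotient is (-9*cos(3*h))/(-14); substituting h = 0 gives 9/14.

9/14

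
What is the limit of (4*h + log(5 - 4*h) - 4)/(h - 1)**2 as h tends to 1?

-8

Direct substitution gives 0/0.
Apply L'Hôpital: lim (4 - 4/(5 - 4*h))/(2*h - 2), still 0/0.
After 2 applications of L'Hôpital's rule the quotient is (-16/(5 - 4*h)^2)/(2); substituting h = 1 gives -8.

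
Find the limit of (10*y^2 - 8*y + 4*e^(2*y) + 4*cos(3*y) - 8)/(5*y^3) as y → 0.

16/15

Substitution gives 0/0 (the numerator vanishes to order 3).
Expand each term to order y^3: the coefficient of y^3 in 4·e^(2y) is 16/3 and in 4·cos(3y) is 0.
Lower-order terms cancel with the polynomial part, so the numerator is (16/3)·y^3 + o(y^3), and the limit is (16/3)/(5) = 16/15.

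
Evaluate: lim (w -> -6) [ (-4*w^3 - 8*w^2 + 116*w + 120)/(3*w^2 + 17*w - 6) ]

At w = -6 both the top and bottom vanish — a removable singularity. Factoring out (w + 6) from each leaves (-4*w^2 + 16*w + 20)/(3*w - 1), which at w = -6 equals 220/19.

220/19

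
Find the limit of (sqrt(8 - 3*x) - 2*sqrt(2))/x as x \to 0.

A 0/0 form; rationalise with √(8 - 3x) + √8. This collapses the numerator to -3x, leaving -3/(√(8 - 3x) + √8) → -3/(2√8) = -3*√(2)/8.

-3*√(2)/8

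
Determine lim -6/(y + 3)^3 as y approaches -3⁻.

∞

As y → -3⁻, (y + 3) → 0⁻, so (y + 3)^3 → 0⁻ and -6/(y + 3)^3 → ∞.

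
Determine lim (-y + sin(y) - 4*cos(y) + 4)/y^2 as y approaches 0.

Substitution gives 0/0; apply L'Hôpital's rule 2 times.
After differentiating numerator and denominator 2 times the quotient is (-sin(y) + 4*cos(y))/(2); at y = 0 this is 2.

2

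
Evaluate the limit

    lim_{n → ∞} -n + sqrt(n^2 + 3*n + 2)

An ∞ − ∞ form. Rationalising with the conjugate, the difference becomes (3n + 2) / (√(n^2 + 3*n + 2) + n).
For large n the denominator behaves like 2·n, so the quotient tends to 3/2 = 3/2.

3/2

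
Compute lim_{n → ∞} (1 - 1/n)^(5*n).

The base → 1 and the exponent → ∞: a 1^∞ form.
Take logarithms: (5n)·ln(1 - 1/n). Since ln(1+u) ~ u for small u, this behaves like (5n)·(-1/n) → -5.
So the limit is e^(-5).

e^(-5)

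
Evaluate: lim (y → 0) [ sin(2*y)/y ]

2

Substitution gives 0/0.
Write it as (2)·sin(2y)/(2y); since sin(u)/u → 1, the limit is 2.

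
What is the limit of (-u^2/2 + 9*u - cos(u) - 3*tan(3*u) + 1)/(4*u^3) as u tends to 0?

Substitution gives 0/0 (the numerator vanishes to order 3).
Expand each term to order u^3: the coefficient of u^3 in -3·tan(3u) is -27 and in −cos(u) is 0.
Lower-order terms cancel with the polynomial part, so the numerator is (-27)·u^3 + o(u^3), and the limit is (-27)/(4) = -27/4.

-27/4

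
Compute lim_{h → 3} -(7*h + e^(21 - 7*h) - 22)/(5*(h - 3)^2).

Direct substitution gives 0/0.
Apply L'Hôpital: lim (7 - 7*e^(21 - 7*h))/(30 - 10*h), still 0/0.
After 2 applications of L'Hôpital's rule the quotient is (49*e^(21 - 7*h))/(-10); substituting h = 3 gives -49/10.

-49/10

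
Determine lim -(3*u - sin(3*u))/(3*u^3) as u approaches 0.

-3/2

Direct substitution gives 0/0.
Apply L'Hôpital: lim (3 - 3*cos(3*u))/(-9*u^2), still 0/0.
Apply L'Hôpital: lim (9*sin(3*u))/(-18*u), still 0/0.
After 3 applications of L'Hôpital's rule the quotient is (27*cos(3*u))/(-18); substituting u = 0 gives -3/2.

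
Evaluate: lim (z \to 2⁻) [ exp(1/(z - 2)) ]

As z → 2⁻, 1/(z - 2) → −∞, so e^(1/(z - 2)) → 0.

0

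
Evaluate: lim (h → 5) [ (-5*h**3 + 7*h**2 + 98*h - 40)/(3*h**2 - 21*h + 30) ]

Direct substitution gives 0/0, so factor. Both numerator and denominator have (h - 5) as a factor.
After cancelling, the expression reduces to (-5*h^2 - 18*h + 8)/(3*h - 6).
Substituting h = 5 gives -23.

-23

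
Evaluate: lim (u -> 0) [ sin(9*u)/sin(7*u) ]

9/7

Substitution gives 0/0.
Divide numerator and denominator by u: sin(9u)/u → 9 and sin(7u)/u → 7, so the limit is 1·9/7 = 9/7.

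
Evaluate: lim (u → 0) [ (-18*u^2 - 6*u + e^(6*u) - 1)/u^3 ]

Direct substitution gives 0/0.
Apply L'Hôpital: lim (-36*u + 6*e^(6*u) - 6)/(3*u^2), still 0/0.
Apply L'Hôpital: lim (36*e^(6*u) - 36)/(6*u), still 0/0.
After 3 applications of L'Hôpital's rule the quotient is (216*e^(6*u))/(6); substituting u = 0 gives 36.

36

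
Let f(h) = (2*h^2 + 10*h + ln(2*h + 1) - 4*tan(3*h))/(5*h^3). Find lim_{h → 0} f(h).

-20/3

Substitution gives 0/0 (the numerator vanishes to order 3).
Expand each term to order h^3: the coefficient of h^3 in ln(1 + 2h) is 8/3 and in -4·tan(3h) is -36.
Lower-order terms cancel with the polynomial part, so the numerator is (-100/3)·h^3 + o(h^3), and the limit is (-100/3)/(5) = -20/3.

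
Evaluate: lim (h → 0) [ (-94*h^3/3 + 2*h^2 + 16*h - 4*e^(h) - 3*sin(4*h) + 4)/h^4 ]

-1/6

Substitution gives 0/0 (the numerator vanishes to order 4).
Expand each term to order h^4: the coefficient of h^4 in -4·e^(h) is -1/6 and in -3·sin(4h) is 0.
Lower-order terms cancel with the polynomial part, so the numerator is (-1/6)·h^4 + o(h^4), and the limit is (-1/6)/(1) = -1/6.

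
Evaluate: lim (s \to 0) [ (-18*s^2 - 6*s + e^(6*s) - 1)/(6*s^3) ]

6

Direct substitution gives 0/0.
Apply L'Hôpital: lim (-36*s + 6*e^(6*s) - 6)/(18*s^2), still 0/0.
Apply L'Hôpital: lim (36*e^(6*s) - 36)/(36*s), still 0/0.
After 3 applications of L'Hôpital's rule the quotient is (216*e^(6*s))/(36); substituting s = 0 gives 6.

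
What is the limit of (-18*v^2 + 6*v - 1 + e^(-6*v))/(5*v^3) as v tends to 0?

-36/5

Direct substitution gives 0/0.
Apply L'Hôpital: lim (-36*v + 6 - 6*e^(-6*v))/(15*v^2), still 0/0.
Apply L'Hôpital: lim (-36 + 36*e^(-6*v))/(30*v), still 0/0.
After 3 applications of L'Hôpital's rule the quotient is (-216*e^(-6*v))/(30); substituting v = 0 gives -36/5.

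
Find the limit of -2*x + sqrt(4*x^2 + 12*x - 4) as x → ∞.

3

This has the form ∞ − ∞. Multiply and divide by the conjugate √(4*x^2 + 12*x - 4) + 2x.
That gives (12x - 4) / (√(4*x^2 + 12*x - 4) + 2x).
Divide numerator and denominator by x: the limit is 12/(2·2) = 3.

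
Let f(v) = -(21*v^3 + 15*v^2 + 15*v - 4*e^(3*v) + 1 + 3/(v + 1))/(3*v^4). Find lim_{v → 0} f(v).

Substitution gives 0/0 (the numerator vanishes to order 4).
Expand each term to order v^4: the coefficient of v^4 in -4·e^(3v) is -27/2 and in 3·1/(1 + v) is 3.
Lower-order terms cancel with the polynomial part, so the numerator is (-21/2)·v^4 + o(v^4), and the limit is (-21/2)/(-3) = 7/2.

7/2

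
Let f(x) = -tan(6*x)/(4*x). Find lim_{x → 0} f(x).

Substitution gives 0/0.
Since tan(u)/u → 1 as u → 0, tan(6x)/(6x) → 1 and the limit is 6/(-4) = -3/2.

-3/2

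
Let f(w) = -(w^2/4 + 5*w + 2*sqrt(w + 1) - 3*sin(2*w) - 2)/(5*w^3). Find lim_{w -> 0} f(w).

-33/40

Substitution gives 0/0; apply L'Hôpital's rule 3 times.
After differentiating numerator and denominator 3 times the quotient is (24*cos(2*w) + 3/(4*(w + 1)^(5/2)))/(-30); at w = 0 this is -33/40.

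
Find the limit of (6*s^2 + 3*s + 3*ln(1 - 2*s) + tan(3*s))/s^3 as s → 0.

1

Substitution gives 0/0; apply L'Hôpital's rule 3 times.
After differentiating numerator and denominator 3 times the quotient is (162*tan(3*s)^2/cos(3*s)^2 + 54/cos(3*s)^2 + 48/(2*s - 1)^3)/(6); at s = 0 this is 1.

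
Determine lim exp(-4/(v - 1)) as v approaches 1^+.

As v → 1⁺, -4/(v - 1) → −∞, so e^(-4/(v - 1)) → 0.

0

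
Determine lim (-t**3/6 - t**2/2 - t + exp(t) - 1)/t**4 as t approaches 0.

Direct substitution gives 0/0.
Apply L'Hôpital: lim (-t^2/2 - t + e^(t) - 1)/(4*t^3), still 0/0.
Apply L'Hôpital: lim (-t + e^(t) - 1)/(12*t^2), still 0/0.
Apply L'Hôpital: lim (e^(t) - 1)/(24*t), still 0/0.
After 4 applications of L'Hôpital's rule the quotient is (e^(t))/(24); substituting t = 0 gives 1/24.

1/24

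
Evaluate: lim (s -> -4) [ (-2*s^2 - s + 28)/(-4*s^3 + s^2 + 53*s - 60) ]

At s = -4 both the top and bottom vanish — a removable singularity. Factoring out (s + 4) from each leaves (7 - 2*s)/(-4*s^2 + 17*s - 15), which at s = -4 equals -5/49.

-5/49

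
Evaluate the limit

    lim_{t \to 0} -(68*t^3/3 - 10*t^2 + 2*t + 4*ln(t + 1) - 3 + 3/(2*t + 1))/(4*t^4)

Substitution gives 0/0 (the numerator vanishes to order 4).
Expand each term to order t^4: the coefficient of t^4 in 4·ln(1 + t) is -1 and in 3·1/(1 + 2t) is 48.
Lower-order terms cancel with the polynomial part, so the numerator is (47)·t^4 + o(t^4), and the limit is (47)/(-4) = -47/4.

-47/4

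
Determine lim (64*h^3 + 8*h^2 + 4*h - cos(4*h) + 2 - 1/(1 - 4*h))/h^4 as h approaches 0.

-800/3

Substitution gives 0/0 (the numerator vanishes to order 4).
Expand each term to order h^4: the coefficient of h^4 in −1/(1 - 4h) is -256 and in −cos(4h) is -32/3.
Lower-order terms cancel with the polynomial part, so the numerator is (-800/3)·h^4 + o(h^4), and the limit is (-800/3)/(1) = -800/3.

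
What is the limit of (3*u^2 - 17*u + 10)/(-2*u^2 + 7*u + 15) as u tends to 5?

Since u = 5 makes numerator and denominator zero, (u - 5) divides both.
Cancelling it gives (3*u - 2)/(-2*u - 3); now plug in u = 5 to get -1.

-1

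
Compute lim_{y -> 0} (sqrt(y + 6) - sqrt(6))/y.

A 0/0 form; rationalise with √(6 + y) + √6. This collapses the numerator to y, leaving 1/(√(6 + y) + √6) → 1/(2√6) = √(6)/12.

√(6)/12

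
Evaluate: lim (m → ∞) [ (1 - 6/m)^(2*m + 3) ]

e^(-12)

Write it as [(1 - 6/m)^m]^(2) · (1 - 6/m)^(3). The bracketed term tends to e^(-6) and the second factor to 1, so the limit is e^(-12).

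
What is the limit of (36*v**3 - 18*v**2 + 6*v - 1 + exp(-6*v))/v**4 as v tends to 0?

Direct substitution gives 0/0.
Apply L'Hôpital: lim (108*v^2 - 36*v + 6 - 6*e^(-6*v))/(4*v^3), still 0/0.
Apply L'Hôpital: lim (216*v - 36 + 36*e^(-6*v))/(12*v^2), still 0/0.
Apply L'Hôpital: lim (216 - 216*e^(-6*v))/(24*v), still 0/0.
After 4 applications of L'Hôpital's rule the quotient is (1296*e^(-6*v))/(24); substituting v = 0 gives 54.

54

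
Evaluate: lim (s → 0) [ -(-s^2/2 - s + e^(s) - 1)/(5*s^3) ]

-1/30

Direct substitution gives 0/0.
Apply L'Hôpital: lim (-s + e^(s) - 1)/(-15*s^2), still 0/0.
Apply L'Hôpital: lim (e^(s) - 1)/(-30*s), still 0/0.
After 3 applications of L'Hôpital's rule the quotient is (e^(s))/(-30); substituting s = 0 gives -1/30.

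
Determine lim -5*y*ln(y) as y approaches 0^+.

This is a 0·(−∞) form. Rewrite as -5·ln(y) / y^(−1) and apply L'Hôpital:
the derivative quotient is -5·(1/y) / (−1·y^(−2)) = (5/1)·y^1 → 0.

0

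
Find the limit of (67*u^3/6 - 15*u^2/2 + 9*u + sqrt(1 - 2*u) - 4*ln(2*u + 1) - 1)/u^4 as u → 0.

123/8

Substitution gives 0/0; apply L'Hôpital's rule 4 times.
After differentiating numerator and denominator 4 times the quotient is (384/(2*u + 1)^4 - 15/(1 - 2*u)^(7/2))/(24); at u = 0 this is 123/8.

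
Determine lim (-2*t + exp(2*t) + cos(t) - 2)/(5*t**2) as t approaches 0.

3/10

Substitution gives 0/0; apply L'Hôpital's rule 2 times.
After differentiating numerator and denominator 2 times the quotient is (4*e^(2*t) - cos(t))/(10); at t = 0 this is 3/10.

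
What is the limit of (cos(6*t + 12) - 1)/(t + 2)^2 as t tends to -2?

Direct substitution gives 0/0.
Apply L'Hôpital: lim (-6*sin(6*t + 12))/(2*t + 4), still 0/0.
After 2 applications of L'Hôpital's rule the quotient is (-36*cos(6*t + 12))/(2); substituting t = -2 gives -18.

-18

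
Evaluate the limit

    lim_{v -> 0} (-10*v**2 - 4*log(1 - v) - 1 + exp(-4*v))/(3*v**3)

Substitution gives 0/0 (the numerator vanishes to order 3).
Expand each term to order v^3: the coefficient of v^3 in -4·ln(1 - v) is 4/3 and in e^(-4v) is -32/3.
Lower-order terms cancel with the polynomial part, so the numerator is (-28/3)·v^3 + o(v^3), and the limit is (-28/3)/(3) = -28/9.

-28/9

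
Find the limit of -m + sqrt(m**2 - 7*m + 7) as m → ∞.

An ∞ − ∞ form. Rationalising with the conjugate, the difference becomes (-7m + 7) / (√(m^2 - 7*m + 7) + m).
For large m the denominator behaves like 2·m, so the quotient tends to -7/2 = -7/2.

-7/2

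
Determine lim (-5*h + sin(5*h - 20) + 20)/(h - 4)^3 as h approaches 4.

Direct substitution gives 0/0.
Apply L'Hôpital: lim (5*cos(5*h - 20) - 5)/(3*(h - 4)^2), still 0/0.
Apply L'Hôpital: lim (-25*sin(5*h - 20))/(6*h - 24), still 0/0.
After 3 applications of L'Hôpital's rule the quotient is (-125*cos(5*h - 20))/(6); substituting h = 4 gives -125/6.

-125/6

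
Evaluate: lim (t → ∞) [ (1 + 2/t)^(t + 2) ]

Let L be the limit and take ln: ln L = lim (t + 2)·ln(1 + 2/t) = lim (t + 2)·(2/t + O(1/t²)) = 2.
Hence L = e^(2).

e^(2)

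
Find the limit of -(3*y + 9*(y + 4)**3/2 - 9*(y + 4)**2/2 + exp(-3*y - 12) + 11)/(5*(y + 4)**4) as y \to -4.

-27/40

Direct substitution gives 0/0.
Apply L'Hôpital: lim (-9*y + 27*(y + 4)^2/2 - 3*e^(-3*y - 12) - 33)/(-20*(y + 4)^3), still 0/0.
Apply L'Hôpital: lim (27*y + 9*e^(-3*y - 12) + 99)/(-60*(y + 4)^2), still 0/0.
Apply L'Hôpital: lim (27 - 27*e^(-3*y - 12))/(-120*y - 480), still 0/0.
After 4 applications of L'Hôpital's rule the quotient is (81*e^(-3*y - 12))/(-120); substituting y = -4 gives -27/40.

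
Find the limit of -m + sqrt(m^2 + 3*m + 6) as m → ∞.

This has the form ∞ − ∞. Multiply and divide by the conjugate √(m^2 + 3*m + 6) + m.
That gives (3m + 6) / (√(m^2 + 3*m + 6) + m).
Divide numerator and denominator by m: the limit is 3/(2·1) = 3/2.

3/2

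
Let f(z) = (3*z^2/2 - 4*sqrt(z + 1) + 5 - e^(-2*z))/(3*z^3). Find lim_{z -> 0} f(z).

Substitution gives 0/0 (the numerator vanishes to order 3).
Expand each term to order z^3: the coefficient of z^3 in -4·√(1 + z) is -1/4 and in −e^(-2z) is 4/3.
Lower-order terms cancel with the polynomial part, so the numerator is (13/12)·z^3 + o(z^3), and the limit is (13/12)/(3) = 13/36.

13/36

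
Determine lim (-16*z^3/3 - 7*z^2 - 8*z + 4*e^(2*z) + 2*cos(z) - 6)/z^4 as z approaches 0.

Substitution gives 0/0; apply L'Hôpital's rule 4 times.
After differentiating numerator and denominator 4 times the quotient is (64*e^(2*z) + 2*cos(z))/(24); at z = 0 this is 11/4.

11/4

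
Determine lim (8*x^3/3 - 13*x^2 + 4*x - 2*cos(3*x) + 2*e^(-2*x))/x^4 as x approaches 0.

Substitution gives 0/0 (the numerator vanishes to order 4).
Expand each term to order x^4: the coefficient of x^4 in -2·cos(3x) is -27/4 and in 2·e^(-2x) is 4/3.
Lower-order terms cancel with the polynomial part, so the numerator is (-65/12)·x^4 + o(x^4), and the limit is (-65/12)/(1) = -65/12.

-65/12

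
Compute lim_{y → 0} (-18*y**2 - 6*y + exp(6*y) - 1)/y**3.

36

Direct substitution gives 0/0.
Apply L'Hôpital: lim (-36*y + 6*e^(6*y) - 6)/(3*y^2), still 0/0.
Apply L'Hôpital: lim (36*e^(6*y) - 36)/(6*y), still 0/0.
After 3 applications of L'Hôpital's rule the quotient is (216*e^(6*y))/(6); substituting y = 0 gives 36.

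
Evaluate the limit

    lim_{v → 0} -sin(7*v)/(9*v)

-7/9

Substitution gives 0/0.
Write it as (7/(-9))·sin(7v)/(7v); since sin(u)/u → 1, the limit is -7/9.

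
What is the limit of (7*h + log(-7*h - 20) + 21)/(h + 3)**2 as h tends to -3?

-49/2

Direct substitution gives 0/0.
Apply L'Hôpital: lim (7 - 7/(-7*h - 20))/(2*h + 6), still 0/0.
After 2 applications of L'Hôpital's rule the quotient is (-49/(-7*h - 20)^2)/(2); substituting h = -3 gives -49/2.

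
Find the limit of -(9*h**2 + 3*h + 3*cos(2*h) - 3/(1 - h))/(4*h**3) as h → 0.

3/4

Substitution gives 0/0; apply L'Hôpital's rule 3 times.
After differentiating numerator and denominator 3 times the quotient is (24*sin(2*h) - 18/(h - 1)^4)/(-24); at h = 0 this is 3/4.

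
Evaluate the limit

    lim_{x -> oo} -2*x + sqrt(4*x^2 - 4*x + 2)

-1

This has the form ∞ − ∞. Multiply and divide by the conjugate √(4*x^2 - 4*x + 2) + 2x.
That gives (-4x + 2) / (√(4*x^2 - 4*x + 2) + 2x).
Divide numerator and denominator by x: the limit is -4/(2·2) = -1.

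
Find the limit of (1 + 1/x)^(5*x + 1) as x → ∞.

Write it as [(1 + 1/x)^x]^(5) · (1 + 1/x)^(1). The bracketed term tends to e^(1) and the second factor to 1, so the limit is e^(5).

e^(5)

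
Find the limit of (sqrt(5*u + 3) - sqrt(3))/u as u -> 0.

5*√(3)/6

A 0/0 form; rationalise with √(3 + 5u) + √3. This collapses the numerator to 5u, leaving 5/(√(3 + 5u) + √3) → 5/(2√3) = 5*√(3)/6.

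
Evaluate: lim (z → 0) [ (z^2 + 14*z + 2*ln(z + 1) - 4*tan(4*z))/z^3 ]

Substitution gives 0/0 (the numerator vanishes to order 3).
Expand each term to order z^3: the coefficient of z^3 in 2·ln(1 + z) is 2/3 and in -4·tan(4z) is -256/3.
Lower-order terms cancel with the polynomial part, so the numerator is (-254/3)·z^3 + o(z^3), and the limit is (-254/3)/(1) = -254/3.

-254/3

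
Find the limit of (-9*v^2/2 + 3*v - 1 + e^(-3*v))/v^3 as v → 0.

Direct substitution gives 0/0.
Apply L'Hôpital: lim (-9*v + 3 - 3*e^(-3*v))/(3*v^2), still 0/0.
Apply L'Hôpital: lim (-9 + 9*e^(-3*v))/(6*v), still 0/0.
After 3 applications of L'Hôpital's rule the quotient is (-27*e^(-3*v))/(6); substituting v = 0 gives -9/2.

-9/2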